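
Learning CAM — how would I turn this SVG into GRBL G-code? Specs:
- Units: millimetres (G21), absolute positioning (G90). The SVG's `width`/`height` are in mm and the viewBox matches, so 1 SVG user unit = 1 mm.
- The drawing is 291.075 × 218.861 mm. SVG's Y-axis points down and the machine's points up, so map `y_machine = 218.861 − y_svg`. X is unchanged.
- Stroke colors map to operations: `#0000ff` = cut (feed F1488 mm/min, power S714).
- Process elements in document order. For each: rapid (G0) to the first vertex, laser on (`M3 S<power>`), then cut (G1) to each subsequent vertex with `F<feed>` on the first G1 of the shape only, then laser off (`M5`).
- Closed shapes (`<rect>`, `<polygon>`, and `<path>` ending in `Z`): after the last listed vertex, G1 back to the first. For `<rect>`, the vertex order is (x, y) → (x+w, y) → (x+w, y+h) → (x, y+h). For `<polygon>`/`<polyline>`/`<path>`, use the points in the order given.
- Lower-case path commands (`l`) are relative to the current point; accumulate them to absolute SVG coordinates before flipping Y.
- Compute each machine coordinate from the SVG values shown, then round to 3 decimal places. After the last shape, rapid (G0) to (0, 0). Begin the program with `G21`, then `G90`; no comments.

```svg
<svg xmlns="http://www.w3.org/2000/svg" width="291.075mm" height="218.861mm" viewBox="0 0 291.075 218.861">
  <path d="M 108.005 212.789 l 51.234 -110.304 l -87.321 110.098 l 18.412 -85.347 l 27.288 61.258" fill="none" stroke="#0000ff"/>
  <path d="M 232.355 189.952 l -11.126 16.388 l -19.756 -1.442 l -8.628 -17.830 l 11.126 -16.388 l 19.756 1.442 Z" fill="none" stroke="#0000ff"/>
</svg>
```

Since the viewBox matches the mm dimensions, user units are millimetres directly. The only transform is the Y-flip y_m = 218.861 − y_svg.

Shape 1 is a open polyline drawn with `<path>`. Its stroke #0000ff means cut at S714, F1488. After flipping Y the toolpath is (108.005,6.072) → (159.239,116.376) → (71.918,6.278) → (90.330,91.625) → (117.618,30.367).

Shape 2 is a regular polygon drawn with `<path>`. Its stroke #0000ff means cut at S714, F1488. After flipping Y the toolpath is (232.355,28.909) → (221.229,12.521) → (201.473,13.963) → (192.845,31.793) → (203.971,48.181) → (223.727,46.739) → (232.355,28.909), returning to the start.

G21
G90
G0 X108.005 Y6.072
M3 S714
G1 X159.239 Y116.376 F1488
G1 X71.918 Y6.278
G1 X90.330 Y91.625
G1 X117.618 Y30.367
M5
G0 X232.355 Y28.909
M3 S714
G1 X221.229 Y12.521 F1488
G1 X201.473 Y13.963
G1 X192.845 Y31.793
G1 X203.971 Y48.181
G1 X223.727 Y46.739
G1 X232.355 Y28.909
M5
G0 X0.000 Y0.000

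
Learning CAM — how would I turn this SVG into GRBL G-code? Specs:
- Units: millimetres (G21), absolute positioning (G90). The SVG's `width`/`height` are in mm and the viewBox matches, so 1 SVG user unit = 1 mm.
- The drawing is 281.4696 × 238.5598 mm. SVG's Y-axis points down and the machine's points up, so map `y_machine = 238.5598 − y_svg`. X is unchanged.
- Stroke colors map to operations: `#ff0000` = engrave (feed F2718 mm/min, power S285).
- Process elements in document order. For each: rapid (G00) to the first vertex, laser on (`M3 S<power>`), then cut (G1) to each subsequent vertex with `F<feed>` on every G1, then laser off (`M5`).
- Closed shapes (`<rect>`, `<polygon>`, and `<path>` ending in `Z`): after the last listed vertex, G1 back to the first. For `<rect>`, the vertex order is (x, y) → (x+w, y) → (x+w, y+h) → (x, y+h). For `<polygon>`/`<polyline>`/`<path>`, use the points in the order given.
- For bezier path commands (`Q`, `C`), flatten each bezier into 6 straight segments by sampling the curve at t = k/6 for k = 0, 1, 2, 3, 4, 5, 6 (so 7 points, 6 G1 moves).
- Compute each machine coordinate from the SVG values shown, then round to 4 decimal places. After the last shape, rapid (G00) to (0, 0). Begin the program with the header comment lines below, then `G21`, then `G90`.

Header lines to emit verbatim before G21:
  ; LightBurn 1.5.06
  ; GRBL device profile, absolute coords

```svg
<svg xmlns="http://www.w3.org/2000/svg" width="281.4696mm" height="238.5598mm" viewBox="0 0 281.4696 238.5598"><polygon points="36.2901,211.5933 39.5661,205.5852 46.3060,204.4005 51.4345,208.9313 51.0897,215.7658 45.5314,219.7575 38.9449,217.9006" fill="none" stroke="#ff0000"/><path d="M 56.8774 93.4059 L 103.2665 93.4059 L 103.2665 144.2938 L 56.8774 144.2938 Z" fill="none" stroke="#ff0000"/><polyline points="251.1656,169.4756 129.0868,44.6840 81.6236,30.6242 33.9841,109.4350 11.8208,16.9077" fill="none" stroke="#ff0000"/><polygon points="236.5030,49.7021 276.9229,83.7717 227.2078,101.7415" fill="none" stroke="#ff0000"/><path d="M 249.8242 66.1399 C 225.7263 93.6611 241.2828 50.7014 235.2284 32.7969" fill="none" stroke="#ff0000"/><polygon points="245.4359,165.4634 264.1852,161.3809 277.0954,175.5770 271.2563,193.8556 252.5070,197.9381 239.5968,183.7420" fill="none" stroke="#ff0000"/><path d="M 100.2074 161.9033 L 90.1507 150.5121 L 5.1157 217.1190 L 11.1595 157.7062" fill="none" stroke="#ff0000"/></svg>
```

; LightBurn 1.5.06
; GRBL device profile, absolute coords
G21
G90
G00 X36.2901 Y26.9665
M3 S285
G1 X39.5661 Y32.9746 F2718
G1 X46.3060 Y34.1593 F2718
G1 X51.4345 Y29.6285 F2718
G1 X51.0897 Y22.7940 F2718
G1 X45.5314 Y18.8023 F2718
G1 X38.9449 Y20.6592 F2718
G1 X36.2901 Y26.9665 F2718
M5
G00 X56.8774 Y145.1539
M3 S285
G1 X103.2665 Y145.1539 F2718
G1 X103.2665 Y94.2660 F2718
G1 X56.8774 Y94.2660 F2718
G1 X56.8774 Y145.1539 F2718
M5
G00 X251.1656 Y69.0842
M3 S285
G1 X129.0868 Y193.8758 F2718
G1 X81.6236 Y207.9356 F2718
G1 X33.9841 Y129.1248 F2718
G1 X11.8208 Y221.6521 F2718
M5
G00 X236.5030 Y188.8577
M3 S285
G1 X276.9229 Y154.7881 F2718
G1 X227.2078 Y136.8183 F2718
G1 X236.5030 Y188.8577 F2718
M5
G00 X249.8242 Y172.4199
M3 S285
G1 X240.7961 Y164.0904 F2718
G1 X236.6753 Y164.8540 F2718
G1 X235.7600 Y172.0568 F2718
G1 X236.3483 Y183.0450 F2718
G1 X236.7383 Y195.1650 F2718
G1 X235.2284 Y205.7629 F2718
M5
G00 X245.4359 Y73.0964
M3 S285
G1 X264.1852 Y77.1789 F2718
G1 X277.0954 Y62.9828 F2718
G1 X271.2563 Y44.7042 F2718
G1 X252.5070 Y40.6217 F2718
G1 X239.5968 Y54.8178 F2718
G1 X245.4359 Y73.0964 F2718
M5
G00 X100.2074 Y76.6565
M3 S285
G1 X90.1507 Y88.0477 F2718
G1 X5.1157 Y21.4408 F2718
G1 X11.1595 Y80.8536 F2718
M5
G00 X0.0000 Y0.0000

Since the viewBox matches the mm dimensions, user units are millimetres directly. The only transform is the Y-flip y_m = 238.5598 − y_svg.

Shape 1 is a regular polygon drawn with `<polygon>`. Its stroke #ff0000 means engrave at S285, F2718. After flipping Y the toolpath is (36.2901,26.9665) → (39.5661,32.9746) → (46.3060,34.1593) → (51.4345,29.6285) → (51.0897,22.7940) → (45.5314,18.8023) → (38.9449,20.6592) → (36.2901,26.9665), returning to the start.

Shape 2 is a rectangle drawn with `<path>`. Its stroke #ff0000 means engrave at S285, F2718. After flipping Y the toolpath is (56.8774,145.1539) → (103.2665,145.1539) → (103.2665,94.2660) → (56.8774,94.2660) → (56.8774,145.1539), returning to the start.

Shape 3 is a open polyline drawn with `<polyline>`. Its stroke #ff0000 means engrave at S285, F2718. After flipping Y the toolpath is (251.1656,69.0842) → (129.0868,193.8758) → (81.6236,207.9356) → (33.9841,129.1248) → (11.8208,221.6521).

Shape 4 is a regular polygon drawn with `<polygon>`. Its stroke #ff0000 means engrave at S285, F2718. After flipping Y the toolpath is (236.5030,188.8577) → (276.9229,154.7881) → (227.2078,136.8183) → (236.5030,188.8577), returning to the start.

Shape 5 is a cubic bezier drawn with `<path>`. Its stroke #ff0000 means engrave at S285, F2718. After flipping Y the toolpath is (249.8242,172.4199) → (240.7961,164.0904) → (236.6753,164.8540) → (235.7600,172.0568) → (236.3483,183.0450) → (236.7383,195.1650) → (235.2284,205.7629).

Shape 6 is a regular polygon drawn with `<polygon>`. Its stroke #ff0000 means engrave at S285, F2718. After flipping Y the toolpath is (245.4359,73.0964) → (264.1852,77.1789) → (277.0954,62.9828) → (271.2563,44.7042) → (252.5070,40.6217) → (239.5968,54.8178) → (245.4359,73.0964), returning to the start.

Shape 7 is a open polyline drawn with `<path>`. Its stroke #ff0000 means engrave at S285, F2718. After flipping Y the toolpath is (100.2074,76.6565) → (90.1507,88.0477) → (5.1157,21.4408) → (11.1595,80.8536).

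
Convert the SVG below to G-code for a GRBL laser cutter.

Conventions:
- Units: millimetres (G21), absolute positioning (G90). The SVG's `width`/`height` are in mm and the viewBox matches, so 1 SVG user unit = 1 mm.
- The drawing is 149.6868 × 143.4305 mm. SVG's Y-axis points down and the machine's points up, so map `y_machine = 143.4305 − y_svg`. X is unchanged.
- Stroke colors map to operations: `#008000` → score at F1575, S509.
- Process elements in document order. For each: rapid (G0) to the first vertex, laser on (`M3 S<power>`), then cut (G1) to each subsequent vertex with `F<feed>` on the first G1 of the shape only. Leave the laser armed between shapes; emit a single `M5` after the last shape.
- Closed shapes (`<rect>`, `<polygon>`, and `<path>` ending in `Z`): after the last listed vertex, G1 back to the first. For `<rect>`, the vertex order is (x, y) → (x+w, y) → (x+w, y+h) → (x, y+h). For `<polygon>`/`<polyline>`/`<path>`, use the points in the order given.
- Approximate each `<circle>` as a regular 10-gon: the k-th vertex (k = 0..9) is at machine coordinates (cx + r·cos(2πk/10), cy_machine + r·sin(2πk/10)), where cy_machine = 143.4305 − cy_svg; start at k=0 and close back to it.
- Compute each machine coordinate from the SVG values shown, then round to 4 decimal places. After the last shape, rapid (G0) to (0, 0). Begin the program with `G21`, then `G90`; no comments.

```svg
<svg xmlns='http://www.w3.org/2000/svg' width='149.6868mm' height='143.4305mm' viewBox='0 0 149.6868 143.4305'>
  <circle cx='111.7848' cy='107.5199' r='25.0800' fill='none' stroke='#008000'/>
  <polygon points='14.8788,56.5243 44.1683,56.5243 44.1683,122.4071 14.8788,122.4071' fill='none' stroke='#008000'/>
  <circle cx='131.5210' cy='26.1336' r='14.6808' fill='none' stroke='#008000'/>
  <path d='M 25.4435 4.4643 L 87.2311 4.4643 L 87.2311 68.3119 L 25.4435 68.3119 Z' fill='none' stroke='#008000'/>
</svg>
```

1 u = 1 mm; y_m = 143.4305 − y.

[1] `<circle>` circle, #008000→score S509 F1575: (136.8648,35.9106) → (132.0749,50.6523) → (119.5349,59.7631) → (104.0347,59.7631) → (91.4947,50.6523) → (86.7048,35.9106) → (91.4947,21.1689) → (104.0347,12.0581) → (119.5349,12.0581) → (132.0749,21.1689) → (136.8648,35.9106) (closed)

[2] `<polygon>` rectangle, #008000→score S509 F1575: (14.8788,86.9062) → (44.1683,86.9062) → (44.1683,21.0234) → (14.8788,21.0234) → (14.8788,86.9062) (closed)

[3] `<circle>` circle, #008000→score S509 F1575: (146.2018,117.2969) → (143.3980,125.9261) → (136.0576,131.2592) → (126.9844,131.2592) → (119.6440,125.9261) → (116.8402,117.2969) → (119.6440,108.6677) → (126.9844,103.3346) → (136.0576,103.3346) → (143.3980,108.6677) → (146.2018,117.2969) (closed)

[4] `<path>` rectangle, #008000→score S509 F1575: (25.4435,138.9662) → (87.2311,138.9662) → (87.2311,75.1186) → (25.4435,75.1186) → (25.4435,138.9662) (closed)

G21
G90
G0 X136.8648 Y35.9106
M3 S509
G1 X132.0749 Y50.6523 F1575
G1 X119.5349 Y59.7631
G1 X104.0347 Y59.7631
G1 X91.4947 Y50.6523
G1 X86.7048 Y35.9106
G1 X91.4947 Y21.1689
G1 X104.0347 Y12.0581
G1 X119.5349 Y12.0581
G1 X132.0749 Y21.1689
G1 X136.8648 Y35.9106
G0 X14.8788 Y86.9062
M3 S509
G1 X44.1683 Y86.9062 F1575
G1 X44.1683 Y21.0234
G1 X14.8788 Y21.0234
G1 X14.8788 Y86.9062
G0 X146.2018 Y117.2969
M3 S509
G1 X143.3980 Y125.9261 F1575
G1 X136.0576 Y131.2592
G1 X126.9844 Y131.2592
G1 X119.6440 Y125.9261
G1 X116.8402 Y117.2969
G1 X119.6440 Y108.6677
G1 X126.9844 Y103.3346
G1 X136.0576 Y103.3346
G1 X143.3980 Y108.6677
G1 X146.2018 Y117.2969
G0 X25.4435 Y138.9662
M3 S509
G1 X87.2311 Y138.9662 F1575
G1 X87.2311 Y75.1186
G1 X25.4435 Y75.1186
G1 X25.4435 Y138.9662
M5
G0 X0.0000 Y0.0000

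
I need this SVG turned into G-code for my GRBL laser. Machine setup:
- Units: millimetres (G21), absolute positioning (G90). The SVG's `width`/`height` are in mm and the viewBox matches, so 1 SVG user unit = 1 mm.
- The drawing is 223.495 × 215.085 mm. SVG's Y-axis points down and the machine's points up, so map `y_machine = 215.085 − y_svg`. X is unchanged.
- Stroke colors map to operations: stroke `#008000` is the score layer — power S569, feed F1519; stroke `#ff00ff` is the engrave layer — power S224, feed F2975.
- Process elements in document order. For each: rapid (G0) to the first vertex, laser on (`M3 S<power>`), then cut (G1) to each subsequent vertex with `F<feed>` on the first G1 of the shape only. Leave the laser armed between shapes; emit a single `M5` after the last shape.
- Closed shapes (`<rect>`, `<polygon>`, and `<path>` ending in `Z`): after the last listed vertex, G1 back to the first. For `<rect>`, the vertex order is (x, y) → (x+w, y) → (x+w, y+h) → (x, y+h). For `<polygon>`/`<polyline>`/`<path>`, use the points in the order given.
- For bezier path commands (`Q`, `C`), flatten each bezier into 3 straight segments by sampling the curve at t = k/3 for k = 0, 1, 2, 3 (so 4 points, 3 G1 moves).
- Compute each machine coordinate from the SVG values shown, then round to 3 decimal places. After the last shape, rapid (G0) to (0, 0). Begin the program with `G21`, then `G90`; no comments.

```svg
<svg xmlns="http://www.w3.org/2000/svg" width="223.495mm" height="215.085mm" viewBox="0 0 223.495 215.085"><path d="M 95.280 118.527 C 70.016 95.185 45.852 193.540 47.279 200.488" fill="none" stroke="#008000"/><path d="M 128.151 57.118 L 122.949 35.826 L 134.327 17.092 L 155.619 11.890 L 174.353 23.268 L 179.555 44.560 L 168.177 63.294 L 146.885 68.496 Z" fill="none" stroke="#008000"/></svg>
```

G21
G90
G0 X95.280 Y96.558
M3 S569
G1 X71.290 Y87.227 F1519
G1 X53.475 Y44.121
G1 X47.279 Y14.597
G0 X128.151 Y157.967
M3 S569
G1 X122.949 Y179.259 F1519
G1 X134.327 Y197.993
G1 X155.619 Y203.195
G1 X174.353 Y191.817
G1 X179.555 Y170.525
G1 X168.177 Y151.791
G1 X146.885 Y146.589
G1 X128.151 Y157.967
M5
G0 X0.000 Y0.000

viewBox `0 0 223.495 215.085` with mm width/height → 1 unit = 1 mm. Flip: y_m = 215.085 − y_svg.

**Shape 1** — `<path>` cubic bezier, stroke `#008000` → score (S569, F1519). Control points (SVG): P0=(95.280,118.527), P1=(70.016,95.185), P2=(45.852,193.540), P3=(47.279,200.488); sampled at t=k/3. Machine vertices: (95.280,96.558) → (71.290,87.227) → (53.475,44.121) → (47.279,14.597). Open path.

**Shape 2** — `<path>` regular polygon, stroke `#008000` → score (S569, F1519). Machine vertices: (128.151,157.967) → (122.949,179.259) → (134.327,197.993) → (155.619,203.195) → (174.353,191.817) → (179.555,170.525) → (168.177,151.791) → (146.885,146.589) → (128.151,157.967). Closed: final G1 returns to the first vertex.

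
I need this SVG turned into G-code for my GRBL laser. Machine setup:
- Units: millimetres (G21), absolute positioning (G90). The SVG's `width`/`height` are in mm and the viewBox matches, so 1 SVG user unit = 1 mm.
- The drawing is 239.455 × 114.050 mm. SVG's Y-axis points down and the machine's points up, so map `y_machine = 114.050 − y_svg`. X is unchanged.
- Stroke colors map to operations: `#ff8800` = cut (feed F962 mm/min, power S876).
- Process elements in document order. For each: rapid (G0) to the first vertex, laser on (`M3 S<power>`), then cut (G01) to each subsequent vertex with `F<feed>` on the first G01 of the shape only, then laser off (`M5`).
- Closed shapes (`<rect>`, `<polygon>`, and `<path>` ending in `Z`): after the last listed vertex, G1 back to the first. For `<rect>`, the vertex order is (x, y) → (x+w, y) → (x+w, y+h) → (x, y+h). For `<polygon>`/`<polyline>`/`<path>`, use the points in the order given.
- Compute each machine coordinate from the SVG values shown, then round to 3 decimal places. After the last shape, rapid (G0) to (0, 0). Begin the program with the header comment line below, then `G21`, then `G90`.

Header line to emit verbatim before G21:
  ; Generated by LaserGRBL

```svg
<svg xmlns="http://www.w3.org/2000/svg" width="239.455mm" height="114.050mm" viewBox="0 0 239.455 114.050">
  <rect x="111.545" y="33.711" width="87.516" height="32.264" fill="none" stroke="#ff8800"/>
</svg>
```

1 u = 1 mm; y_m = 114.050 − y.

[1] `<rect>` rectangle, #ff8800→cut S876 F962: (111.545,80.339) → (199.061,80.339) → (199.061,48.075) → (111.545,48.075) → (111.545,80.339) (closed)

; Generated by LaserGRBL
G21
G90
G0 X111.545 Y80.339
M3 S876
G01 X199.061 Y80.339 F962
G01 X199.061 Y48.075
G01 X111.545 Y48.075
G01 X111.545 Y80.339
M5
G0 X0.000 Y0.000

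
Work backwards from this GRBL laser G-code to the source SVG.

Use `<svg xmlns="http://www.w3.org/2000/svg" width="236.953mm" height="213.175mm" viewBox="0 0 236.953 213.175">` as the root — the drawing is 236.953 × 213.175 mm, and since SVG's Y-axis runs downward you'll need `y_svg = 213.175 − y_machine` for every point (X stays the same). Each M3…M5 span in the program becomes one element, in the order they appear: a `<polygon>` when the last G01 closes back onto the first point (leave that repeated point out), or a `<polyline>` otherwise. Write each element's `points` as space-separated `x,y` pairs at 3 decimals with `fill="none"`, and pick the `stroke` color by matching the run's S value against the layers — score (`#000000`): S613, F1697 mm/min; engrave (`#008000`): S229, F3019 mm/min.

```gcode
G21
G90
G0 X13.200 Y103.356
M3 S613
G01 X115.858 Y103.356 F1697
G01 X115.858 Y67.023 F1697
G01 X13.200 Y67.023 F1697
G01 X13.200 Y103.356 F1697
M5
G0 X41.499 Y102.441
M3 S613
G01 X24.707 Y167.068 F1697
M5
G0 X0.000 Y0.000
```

y_svg = 213.175 − y_m. Every run uses S613, so all elements get stroke `#000000` (score).

[1] closed run; points: 13.200,109.819 115.858,109.819 115.858,146.152 13.200,146.152

[2] open run; points: 41.499,110.734 24.707,46.107

<svg xmlns="http://www.w3.org/2000/svg" width="236.953mm" height="213.175mm" viewBox="0 0 236.953 213.175">
  <polygon points="13.200,109.819 115.858,109.819 115.858,146.152 13.200,146.152" fill="none" stroke="#000000"/>
  <polyline points="41.499,110.734 24.707,46.107" fill="none" stroke="#000000"/>
</svg>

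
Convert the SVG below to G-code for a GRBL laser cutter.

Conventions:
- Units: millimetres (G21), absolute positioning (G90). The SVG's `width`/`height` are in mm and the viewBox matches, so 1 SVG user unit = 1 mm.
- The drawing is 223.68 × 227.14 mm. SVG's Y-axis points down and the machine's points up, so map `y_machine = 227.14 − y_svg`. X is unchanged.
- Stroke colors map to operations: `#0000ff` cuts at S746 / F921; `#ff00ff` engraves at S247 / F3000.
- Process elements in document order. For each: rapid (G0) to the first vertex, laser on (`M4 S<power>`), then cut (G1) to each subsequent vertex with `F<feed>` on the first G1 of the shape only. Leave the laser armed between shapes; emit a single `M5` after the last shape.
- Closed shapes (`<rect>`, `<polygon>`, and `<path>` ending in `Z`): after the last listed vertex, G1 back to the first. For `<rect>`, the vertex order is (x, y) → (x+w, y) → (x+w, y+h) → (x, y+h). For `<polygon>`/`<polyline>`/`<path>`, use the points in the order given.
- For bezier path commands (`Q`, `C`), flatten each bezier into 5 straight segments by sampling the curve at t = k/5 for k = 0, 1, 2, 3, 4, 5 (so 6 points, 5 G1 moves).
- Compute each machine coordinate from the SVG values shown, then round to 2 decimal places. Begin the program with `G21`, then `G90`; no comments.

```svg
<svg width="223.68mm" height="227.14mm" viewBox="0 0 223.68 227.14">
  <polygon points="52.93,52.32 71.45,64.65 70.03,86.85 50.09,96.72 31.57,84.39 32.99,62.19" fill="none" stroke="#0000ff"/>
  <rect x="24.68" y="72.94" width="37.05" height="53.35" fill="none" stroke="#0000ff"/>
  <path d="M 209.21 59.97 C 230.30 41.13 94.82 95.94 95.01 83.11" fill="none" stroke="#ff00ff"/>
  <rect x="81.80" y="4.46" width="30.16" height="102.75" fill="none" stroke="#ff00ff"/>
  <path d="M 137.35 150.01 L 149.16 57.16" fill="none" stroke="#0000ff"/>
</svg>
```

1 u = 1 mm; y_m = 227.14 − y.

[1] `<polygon>` regular polygon, #0000ff→cut S746 F921: (52.93,174.82) → (71.45,162.49) → (70.03,140.29) → (50.09,130.42) → (31.57,142.75) → (32.99,164.95) → (52.93,174.82) (closed)

[2] `<rect>` rectangle, #0000ff→cut S746 F921: (24.68,154.20) → (61.73,154.20) → (61.73,100.85) → (24.68,100.85) → (24.68,154.20) (closed)

[3] `<path>` cubic bezier, #ff00ff→engrave S247 F3000: (209.21,167.17) → (205.41,170.77) → (178.07,163.47) → (141.20,152.06) → (108.84,143.32) → (95.01,144.03)

[4] `<rect>` rectangle, #ff00ff→engrave S247 F3000: (81.80,222.68) → (111.96,222.68) → (111.96,119.93) → (81.80,119.93) → (81.80,222.68) (closed)

[5] `<path>` line segment, #0000ff→cut S746 F921: (137.35,77.13) → (149.16,169.98)

G21
G90
G0 X52.93 Y174.82
M4 S746
G1 X71.45 Y162.49 F921
G1 X70.03 Y140.29
G1 X50.09 Y130.42
G1 X31.57 Y142.75
G1 X32.99 Y164.95
G1 X52.93 Y174.82
G0 X24.68 Y154.20
M4 S746
G1 X61.73 Y154.20 F921
G1 X61.73 Y100.85
G1 X24.68 Y100.85
G1 X24.68 Y154.20
G0 X209.21 Y167.17
M4 S247
G1 X205.41 Y170.77 F3000
G1 X178.07 Y163.47
G1 X141.20 Y152.06
G1 X108.84 Y143.32
G1 X95.01 Y144.03
G0 X81.80 Y222.68
M4 S247
G1 X111.96 Y222.68 F3000
G1 X111.96 Y119.93
G1 X81.80 Y119.93
G1 X81.80 Y222.68
G0 X137.35 Y77.13
M4 S746
G1 X149.16 Y169.98 F921
M5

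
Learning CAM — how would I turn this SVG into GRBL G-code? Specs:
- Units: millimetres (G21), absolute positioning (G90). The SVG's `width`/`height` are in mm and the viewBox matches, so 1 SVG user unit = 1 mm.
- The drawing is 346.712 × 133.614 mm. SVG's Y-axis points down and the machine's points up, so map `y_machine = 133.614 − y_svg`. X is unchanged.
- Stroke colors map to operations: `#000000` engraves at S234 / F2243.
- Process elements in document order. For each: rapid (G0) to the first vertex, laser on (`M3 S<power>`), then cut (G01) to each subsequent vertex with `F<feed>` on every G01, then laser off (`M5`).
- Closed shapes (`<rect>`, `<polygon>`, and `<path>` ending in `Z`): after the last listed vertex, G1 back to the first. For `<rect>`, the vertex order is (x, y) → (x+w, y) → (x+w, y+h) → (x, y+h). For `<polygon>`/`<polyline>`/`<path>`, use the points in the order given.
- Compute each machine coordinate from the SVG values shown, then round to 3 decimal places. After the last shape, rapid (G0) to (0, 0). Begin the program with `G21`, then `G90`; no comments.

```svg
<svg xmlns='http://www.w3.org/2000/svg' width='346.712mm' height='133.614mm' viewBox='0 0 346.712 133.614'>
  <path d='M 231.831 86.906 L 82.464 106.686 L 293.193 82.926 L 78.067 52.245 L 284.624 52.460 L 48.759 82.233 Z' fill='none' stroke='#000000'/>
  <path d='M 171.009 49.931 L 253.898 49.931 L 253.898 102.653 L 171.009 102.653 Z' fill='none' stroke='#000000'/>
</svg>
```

G21
G90
G0 X231.831 Y46.708
M3 S234
G01 X82.464 Y26.928 F2243
G01 X293.193 Y50.688 F2243
G01 X78.067 Y81.369 F2243
G01 X284.624 Y81.154 F2243
G01 X48.759 Y51.381 F2243
G01 X231.831 Y46.708 F2243
M5
G0 X171.009 Y83.683
M3 S234
G01 X253.898 Y83.683 F2243
G01 X253.898 Y30.961 F2243
G01 X171.009 Y30.961 F2243
G01 X171.009 Y83.683 F2243
M5
G0 X0.000 Y0.000

viewBox `0 0 346.712 133.614` with mm width/height → 1 unit = 1 mm. Flip: y_m = 133.614 − y_svg.

**Shape 1** — `<path>` closed polygon, stroke `#000000` → engrave (S234, F2243). Machine vertices: (231.831,46.708) → (82.464,26.928) → (293.193,50.688) → (78.067,81.369) → (284.624,81.154) → (48.759,51.381) → (231.831,46.708). Closed: final G1 returns to the first vertex.

**Shape 2** — `<path>` rectangle, stroke `#000000` → engrave (S234, F2243). Machine vertices: (171.009,83.683) → (253.898,83.683) → (253.898,30.961) → (171.009,30.961) → (171.009,83.683). Closed: final G1 returns to the first vertex.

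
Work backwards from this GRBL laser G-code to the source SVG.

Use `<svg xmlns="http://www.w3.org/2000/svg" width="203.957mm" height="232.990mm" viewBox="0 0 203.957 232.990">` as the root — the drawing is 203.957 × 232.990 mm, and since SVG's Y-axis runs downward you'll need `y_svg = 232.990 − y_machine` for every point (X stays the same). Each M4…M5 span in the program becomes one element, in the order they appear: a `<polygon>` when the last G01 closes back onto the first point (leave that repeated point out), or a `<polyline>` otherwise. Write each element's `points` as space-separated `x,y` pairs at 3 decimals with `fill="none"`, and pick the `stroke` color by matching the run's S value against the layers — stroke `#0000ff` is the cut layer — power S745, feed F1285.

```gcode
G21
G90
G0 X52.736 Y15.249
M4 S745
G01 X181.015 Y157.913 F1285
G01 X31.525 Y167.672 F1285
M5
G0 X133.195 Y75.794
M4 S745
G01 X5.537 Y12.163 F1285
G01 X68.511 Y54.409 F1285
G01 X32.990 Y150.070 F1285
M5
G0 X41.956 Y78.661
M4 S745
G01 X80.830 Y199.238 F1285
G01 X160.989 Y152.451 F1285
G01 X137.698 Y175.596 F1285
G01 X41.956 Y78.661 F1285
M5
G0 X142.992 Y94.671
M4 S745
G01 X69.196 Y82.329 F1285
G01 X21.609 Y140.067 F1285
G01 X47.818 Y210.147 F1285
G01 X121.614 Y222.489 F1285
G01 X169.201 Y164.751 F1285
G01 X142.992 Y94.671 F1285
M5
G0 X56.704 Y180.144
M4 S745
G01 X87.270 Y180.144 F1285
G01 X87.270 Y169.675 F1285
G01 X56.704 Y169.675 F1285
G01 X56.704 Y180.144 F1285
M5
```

<svg xmlns="http://www.w3.org/2000/svg" width="203.957mm" height="232.990mm" viewBox="0 0 203.957 232.990">
  <polyline points="52.736,217.741 181.015,75.077 31.525,65.318" fill="none" stroke="#0000ff"/>
  <polyline points="133.195,157.196 5.537,220.827 68.511,178.581 32.990,82.920" fill="none" stroke="#0000ff"/>
  <polygon points="41.956,154.329 80.830,33.752 160.989,80.539 137.698,57.394" fill="none" stroke="#0000ff"/>
  <polygon points="142.992,138.319 69.196,150.661 21.609,92.923 47.818,22.843 121.614,10.501 169.201,68.239" fill="none" stroke="#0000ff"/>
  <polygon points="56.704,52.846 87.270,52.846 87.270,63.315 56.704,63.315" fill="none" stroke="#0000ff"/>
</svg>

Each laser-on run becomes one SVG element. Flip Y back into SVG space with y_svg = 232.990 − y_machine. Every run uses S745, so all elements get stroke `#0000ff` (cut).

Run 1: The run is open, so emit a `<polyline>` with points (Y-flipped): 52.736,217.741 181.015,75.077 31.525,65.318.

Run 2: The run is open, so emit a `<polyline>` with points (Y-flipped): 133.195,157.196 5.537,220.827 68.511,178.581 32.990,82.920.

Run 3: The run returns to its start, so emit a `<polygon>` with points (Y-flipped): 41.956,154.329 80.830,33.752 160.989,80.539 137.698,57.394.

Run 4: The run returns to its start, so emit a `<polygon>` with points (Y-flipped): 142.992,138.319 69.196,150.661 21.609,92.923 47.818,22.843 121.614,10.501 169.201,68.239.

Run 5: The run returns to its start, so emit a `<polygon>` with points (Y-flipped): 56.704,52.846 87.270,52.846 87.270,63.315 56.704,63.315.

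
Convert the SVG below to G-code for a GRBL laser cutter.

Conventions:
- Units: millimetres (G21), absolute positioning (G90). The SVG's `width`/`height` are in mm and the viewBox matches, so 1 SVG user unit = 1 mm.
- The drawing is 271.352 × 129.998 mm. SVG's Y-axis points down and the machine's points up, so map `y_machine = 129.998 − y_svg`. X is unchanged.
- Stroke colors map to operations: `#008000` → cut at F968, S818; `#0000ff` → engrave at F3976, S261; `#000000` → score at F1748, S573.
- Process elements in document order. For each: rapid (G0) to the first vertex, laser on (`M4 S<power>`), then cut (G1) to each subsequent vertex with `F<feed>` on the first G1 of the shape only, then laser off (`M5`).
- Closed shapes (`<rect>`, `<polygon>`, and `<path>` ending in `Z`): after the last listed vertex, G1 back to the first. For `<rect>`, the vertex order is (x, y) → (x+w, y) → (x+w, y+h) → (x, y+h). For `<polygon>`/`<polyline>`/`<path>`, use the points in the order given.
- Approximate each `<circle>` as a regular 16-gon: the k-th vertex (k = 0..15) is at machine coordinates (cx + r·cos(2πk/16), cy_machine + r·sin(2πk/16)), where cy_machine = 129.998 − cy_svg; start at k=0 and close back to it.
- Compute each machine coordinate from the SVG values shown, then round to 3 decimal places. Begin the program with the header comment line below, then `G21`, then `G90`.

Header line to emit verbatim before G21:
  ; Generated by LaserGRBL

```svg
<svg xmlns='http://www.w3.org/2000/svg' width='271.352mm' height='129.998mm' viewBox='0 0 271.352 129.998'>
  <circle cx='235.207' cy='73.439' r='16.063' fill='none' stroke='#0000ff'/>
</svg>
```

; Generated by LaserGRBL
G21
G90
G0 X251.270 Y56.559
M4 S261
G1 X250.047 Y62.706 F3976
G1 X246.565 Y67.917
G1 X241.354 Y71.399
G1 X235.207 Y72.622
G1 X229.060 Y71.399
G1 X223.849 Y67.917
G1 X220.367 Y62.706
G1 X219.144 Y56.559
G1 X220.367 Y50.412
G1 X223.849 Y45.201
G1 X229.060 Y41.719
G1 X235.207 Y40.496
G1 X241.354 Y41.719
G1 X246.565 Y45.201
G1 X250.047 Y50.412
G1 X251.270 Y56.559
M5

Since the viewBox matches the mm dimensions, user units are millimetres directly. The only transform is the Y-flip y_m = 129.998 − y_svg.

Shape 1 is a circle drawn with `<circle>`. Its stroke #0000ff means engrave at S261, F3976. After flipping Y the toolpath is (251.270,56.559) → (250.047,62.706) → (246.565,67.917) → (241.354,71.399) → (235.207,72.622) → (229.060,71.399) → (223.849,67.917) → (220.367,62.706) → (219.144,56.559) → (220.367,50.412) → (223.849,45.201) → (229.060,41.719) → (235.207,40.496) → (241.354,41.719) → (246.565,45.201) → (250.047,50.412) → (251.270,56.559), returning to the start.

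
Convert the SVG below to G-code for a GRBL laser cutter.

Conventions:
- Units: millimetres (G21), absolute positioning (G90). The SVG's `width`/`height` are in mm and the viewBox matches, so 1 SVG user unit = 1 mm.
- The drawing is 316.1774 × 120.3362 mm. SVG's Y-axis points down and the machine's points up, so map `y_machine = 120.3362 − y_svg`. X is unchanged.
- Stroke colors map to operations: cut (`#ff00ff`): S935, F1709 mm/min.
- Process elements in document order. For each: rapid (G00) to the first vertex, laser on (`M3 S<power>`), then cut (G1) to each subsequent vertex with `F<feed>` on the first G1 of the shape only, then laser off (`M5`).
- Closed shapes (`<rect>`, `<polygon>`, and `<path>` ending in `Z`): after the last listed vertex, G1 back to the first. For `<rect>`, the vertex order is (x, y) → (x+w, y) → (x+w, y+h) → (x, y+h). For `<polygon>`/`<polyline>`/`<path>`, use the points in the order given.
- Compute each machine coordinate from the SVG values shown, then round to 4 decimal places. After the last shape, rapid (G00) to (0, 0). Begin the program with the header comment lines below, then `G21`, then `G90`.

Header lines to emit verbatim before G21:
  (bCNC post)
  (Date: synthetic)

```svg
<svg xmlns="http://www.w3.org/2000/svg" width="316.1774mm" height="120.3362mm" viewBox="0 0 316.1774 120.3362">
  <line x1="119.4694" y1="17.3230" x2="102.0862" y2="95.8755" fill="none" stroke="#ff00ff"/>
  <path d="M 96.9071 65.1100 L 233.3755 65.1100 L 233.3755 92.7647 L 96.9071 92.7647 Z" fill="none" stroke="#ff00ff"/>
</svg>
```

(bCNC post)
(Date: synthetic)
G21
G90
G00 X119.4694 Y103.0132
M3 S935
G1 X102.0862 Y24.4607 F1709
M5
G00 X96.9071 Y55.2262
M3 S935
G1 X233.3755 Y55.2262 F1709
G1 X233.3755 Y27.5715
G1 X96.9071 Y27.5715
G1 X96.9071 Y55.2262
M5
G00 X0.0000 Y0.0000

1 u = 1 mm; y_m = 120.3362 − y.

[1] `<line>` line segment, #ff00ff→cut S935 F1709: (119.4694,103.0132) → (102.0862,24.4607)

[2] `<path>` rectangle, #ff00ff→cut S935 F1709: (96.9071,55.2262) → (233.3755,55.2262) → (233.3755,27.5715) → (96.9071,27.5715) → (96.9071,55.2262) (closed)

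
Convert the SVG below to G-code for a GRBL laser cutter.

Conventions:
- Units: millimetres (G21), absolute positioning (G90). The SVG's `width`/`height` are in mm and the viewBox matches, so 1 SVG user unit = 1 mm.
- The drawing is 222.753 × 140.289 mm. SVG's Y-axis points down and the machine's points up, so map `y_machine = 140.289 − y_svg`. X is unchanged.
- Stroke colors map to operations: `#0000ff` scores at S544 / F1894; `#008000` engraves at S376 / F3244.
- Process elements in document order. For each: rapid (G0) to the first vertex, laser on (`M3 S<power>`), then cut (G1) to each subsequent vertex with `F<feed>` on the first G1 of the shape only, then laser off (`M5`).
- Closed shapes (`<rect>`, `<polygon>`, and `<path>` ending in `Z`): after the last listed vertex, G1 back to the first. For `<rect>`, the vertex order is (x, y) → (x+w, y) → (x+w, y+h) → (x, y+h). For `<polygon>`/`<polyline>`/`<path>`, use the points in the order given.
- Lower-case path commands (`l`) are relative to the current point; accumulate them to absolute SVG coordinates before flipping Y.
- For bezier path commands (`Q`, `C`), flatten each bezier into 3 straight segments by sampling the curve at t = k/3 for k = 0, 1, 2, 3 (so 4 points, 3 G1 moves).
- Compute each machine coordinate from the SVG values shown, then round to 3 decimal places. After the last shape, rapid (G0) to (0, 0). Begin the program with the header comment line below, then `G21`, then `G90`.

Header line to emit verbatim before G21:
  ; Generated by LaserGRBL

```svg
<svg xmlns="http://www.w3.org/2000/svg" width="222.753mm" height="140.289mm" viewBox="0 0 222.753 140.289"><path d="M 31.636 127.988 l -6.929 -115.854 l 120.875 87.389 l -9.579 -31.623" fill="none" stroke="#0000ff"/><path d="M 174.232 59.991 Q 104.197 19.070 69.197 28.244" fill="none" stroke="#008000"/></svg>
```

; Generated by LaserGRBL
G21
G90
G0 X31.636 Y12.301
M3 S544
G1 X24.707 Y128.155 F1894
G1 X145.582 Y40.766
G1 X136.003 Y72.389
M5
G0 X174.232 Y80.298
M3 S376
G1 X131.435 Y102.013 F3244
G1 X96.423 Y112.595
G1 X69.197 Y112.045
M5
G0 X0.000 Y0.000

viewBox `0 0 222.753 140.289` with mm width/height → 1 unit = 1 mm. Flip: y_m = 140.289 − y_svg.

**Shape 1** — `<path>` open polyline, stroke `#0000ff` → score (S544, F1894). Machine vertices: (31.636,12.301) → (24.707,128.155) → (145.582,40.766) → (136.003,72.389). Open path.

**Shape 2** — `<path>` quadratic bezier, stroke `#008000` → engrave (S376, F3244). Control points (SVG): P0=(174.232,59.991), P1=(104.197,19.070), P2=(69.197,28.244); sampled at t=k/3. Machine vertices: (174.232,80.298) → (131.435,102.013) → (96.423,112.595) → (69.197,112.045). Open path.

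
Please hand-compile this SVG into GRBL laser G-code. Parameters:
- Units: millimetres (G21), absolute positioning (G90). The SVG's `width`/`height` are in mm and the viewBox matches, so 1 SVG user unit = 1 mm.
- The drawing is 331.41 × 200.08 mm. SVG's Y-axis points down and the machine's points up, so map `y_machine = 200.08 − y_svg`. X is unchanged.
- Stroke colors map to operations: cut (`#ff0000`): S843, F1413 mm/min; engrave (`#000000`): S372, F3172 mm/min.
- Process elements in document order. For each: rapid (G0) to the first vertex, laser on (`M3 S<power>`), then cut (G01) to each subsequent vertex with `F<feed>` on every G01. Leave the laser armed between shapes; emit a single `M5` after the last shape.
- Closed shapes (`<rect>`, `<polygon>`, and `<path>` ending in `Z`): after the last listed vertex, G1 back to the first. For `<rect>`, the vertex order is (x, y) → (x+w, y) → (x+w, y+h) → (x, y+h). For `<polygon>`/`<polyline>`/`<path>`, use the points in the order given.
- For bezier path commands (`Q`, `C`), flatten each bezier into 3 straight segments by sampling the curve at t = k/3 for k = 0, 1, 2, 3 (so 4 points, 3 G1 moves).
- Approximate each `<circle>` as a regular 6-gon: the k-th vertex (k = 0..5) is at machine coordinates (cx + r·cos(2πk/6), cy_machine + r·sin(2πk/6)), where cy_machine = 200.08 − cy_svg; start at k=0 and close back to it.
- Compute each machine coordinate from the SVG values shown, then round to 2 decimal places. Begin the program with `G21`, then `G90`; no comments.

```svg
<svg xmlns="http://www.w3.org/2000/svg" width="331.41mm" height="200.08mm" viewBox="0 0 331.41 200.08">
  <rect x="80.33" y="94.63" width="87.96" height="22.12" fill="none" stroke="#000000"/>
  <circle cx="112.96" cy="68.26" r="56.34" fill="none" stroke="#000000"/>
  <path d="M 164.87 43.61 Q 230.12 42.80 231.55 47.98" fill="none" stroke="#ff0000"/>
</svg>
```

G21
G90
G0 X80.33 Y105.45
M3 S372
G01 X168.29 Y105.45 F3172
G01 X168.29 Y83.33 F3172
G01 X80.33 Y83.33 F3172
G01 X80.33 Y105.45 F3172
G0 X169.30 Y131.82
M3 S372
G01 X141.13 Y180.61 F3172
G01 X84.79 Y180.61 F3172
G01 X56.62 Y131.82 F3172
G01 X84.79 Y83.03 F3172
G01 X141.13 Y83.03 F3172
G01 X169.30 Y131.82 F3172
G0 X164.87 Y156.47
M3 S843
G01 X201.28 Y156.34 F1413
G01 X223.51 Y154.89 F1413
G01 X231.55 Y152.10 F1413
M5

1 u = 1 mm; y_m = 200.08 − y.

[1] `<rect>` rectangle, #000000→engrave S372 F3172: (80.33,105.45) → (168.29,105.45) → (168.29,83.33) → (80.33,83.33) → (80.33,105.45) (closed)

[2] `<circle>` circle, #000000→engrave S372 F3172: (169.30,131.82) → (141.13,180.61) → (84.79,180.61) → (56.62,131.82) → (84.79,83.03) → (141.13,83.03) → (169.30,131.82) (closed)

[3] `<path>` quadratic bezier, #ff0000→cut S843 F1413: (164.87,156.47) → (201.28,156.34) → (223.51,154.89) → (231.55,152.10)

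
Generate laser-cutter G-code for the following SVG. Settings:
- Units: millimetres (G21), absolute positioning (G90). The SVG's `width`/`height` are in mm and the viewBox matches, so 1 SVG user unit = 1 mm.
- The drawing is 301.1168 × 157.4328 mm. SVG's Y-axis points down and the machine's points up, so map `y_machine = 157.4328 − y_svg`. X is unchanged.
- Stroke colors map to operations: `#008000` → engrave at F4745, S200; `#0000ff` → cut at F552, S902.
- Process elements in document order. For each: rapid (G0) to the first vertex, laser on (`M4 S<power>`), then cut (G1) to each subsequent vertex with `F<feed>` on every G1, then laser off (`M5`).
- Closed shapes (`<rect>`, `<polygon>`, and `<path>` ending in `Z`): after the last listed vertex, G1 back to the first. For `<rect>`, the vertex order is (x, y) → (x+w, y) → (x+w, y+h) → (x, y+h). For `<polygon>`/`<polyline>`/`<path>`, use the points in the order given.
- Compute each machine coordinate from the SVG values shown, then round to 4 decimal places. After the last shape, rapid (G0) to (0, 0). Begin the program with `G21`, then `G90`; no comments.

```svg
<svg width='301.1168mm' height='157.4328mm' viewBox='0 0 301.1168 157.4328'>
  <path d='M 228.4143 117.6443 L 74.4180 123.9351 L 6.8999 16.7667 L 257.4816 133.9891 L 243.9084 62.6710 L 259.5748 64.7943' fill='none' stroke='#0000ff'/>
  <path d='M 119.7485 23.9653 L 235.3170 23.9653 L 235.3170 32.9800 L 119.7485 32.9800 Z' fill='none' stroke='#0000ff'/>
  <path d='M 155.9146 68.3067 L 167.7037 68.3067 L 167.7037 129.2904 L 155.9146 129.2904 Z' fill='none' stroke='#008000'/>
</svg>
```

G21
G90
G0 X228.4143 Y39.7885
M4 S902
G1 X74.4180 Y33.4977 F552
G1 X6.8999 Y140.6661 F552
G1 X257.4816 Y23.4437 F552
G1 X243.9084 Y94.7618 F552
G1 X259.5748 Y92.6385 F552
M5
G0 X119.7485 Y133.4675
M4 S902
G1 X235.3170 Y133.4675 F552
G1 X235.3170 Y124.4528 F552
G1 X119.7485 Y124.4528 F552
G1 X119.7485 Y133.4675 F552
M5
G0 X155.9146 Y89.1261
M4 S200
G1 X167.7037 Y89.1261 F4745
G1 X167.7037 Y28.1424 F4745
G1 X155.9146 Y28.1424 F4745
G1 X155.9146 Y89.1261 F4745
M5
G0 X0.0000 Y0.0000

1 u = 1 mm; y_m = 157.4328 − y.

[1] `<path>` open polyline, #0000ff→cut S902 F552: (228.4143,39.7885) → (74.4180,33.4977) → (6.8999,140.6661) → (257.4816,23.4437) → (243.9084,94.7618) → (259.5748,92.6385)

[2] `<path>` rectangle, #0000ff→cut S902 F552: (119.7485,133.4675) → (235.3170,133.4675) → (235.3170,124.4528) → (119.7485,124.4528) → (119.7485,133.4675) (closed)

[3] `<path>` rectangle, #008000→engrave S200 F4745: (155.9146,89.1261) → (167.7037,89.1261) → (167.7037,28.1424) → (155.9146,28.1424) → (155.9146,89.1261) (closed)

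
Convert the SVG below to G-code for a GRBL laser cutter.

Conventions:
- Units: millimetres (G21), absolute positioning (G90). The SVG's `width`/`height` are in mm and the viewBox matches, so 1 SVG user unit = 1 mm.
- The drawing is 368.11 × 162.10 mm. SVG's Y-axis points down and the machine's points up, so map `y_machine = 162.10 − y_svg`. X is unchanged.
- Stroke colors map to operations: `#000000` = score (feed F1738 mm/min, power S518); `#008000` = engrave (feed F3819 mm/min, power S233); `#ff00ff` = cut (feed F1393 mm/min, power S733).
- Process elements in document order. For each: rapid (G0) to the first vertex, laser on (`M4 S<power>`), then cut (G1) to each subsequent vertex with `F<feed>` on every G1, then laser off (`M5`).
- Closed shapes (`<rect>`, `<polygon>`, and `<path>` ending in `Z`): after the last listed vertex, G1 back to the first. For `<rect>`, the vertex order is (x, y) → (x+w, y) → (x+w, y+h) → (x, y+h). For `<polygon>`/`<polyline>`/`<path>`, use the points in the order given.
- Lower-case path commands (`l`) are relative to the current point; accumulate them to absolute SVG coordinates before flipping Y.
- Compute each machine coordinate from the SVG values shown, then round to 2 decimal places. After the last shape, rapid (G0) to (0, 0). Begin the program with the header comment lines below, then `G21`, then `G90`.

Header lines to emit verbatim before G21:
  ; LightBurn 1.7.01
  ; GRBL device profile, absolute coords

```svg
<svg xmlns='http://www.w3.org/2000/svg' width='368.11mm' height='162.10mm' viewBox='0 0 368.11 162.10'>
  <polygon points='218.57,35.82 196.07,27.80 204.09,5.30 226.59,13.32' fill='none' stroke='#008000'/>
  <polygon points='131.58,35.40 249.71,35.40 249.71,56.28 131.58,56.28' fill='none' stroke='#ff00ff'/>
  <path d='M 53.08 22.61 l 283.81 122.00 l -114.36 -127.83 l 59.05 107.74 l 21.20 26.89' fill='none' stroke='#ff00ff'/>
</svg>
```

viewBox `0 0 368.11 162.10` with mm width/height → 1 unit = 1 mm. Flip: y_m = 162.10 − y_svg.

**Shape 1** — `<polygon>` regular polygon, stroke `#008000` → engrave (S233, F3819). Machine vertices: (218.57,126.28) → (196.07,134.30) → (204.09,156.80) → (226.59,148.78) → (218.57,126.28). Closed: final G1 returns to the first vertex.

**Shape 2** — `<polygon>` rectangle, stroke `#ff00ff` → cut (S733, F1393). Machine vertices: (131.58,126.70) → (249.71,126.70) → (249.71,105.82) → (131.58,105.82) → (131.58,126.70). Closed: final G1 returns to the first vertex.

**Shape 3** — `<path>` open polyline, stroke `#ff00ff` → cut (S733, F1393). Machine vertices: (53.08,139.49) → (336.89,17.49) → (222.53,145.32) → (281.58,37.58) → (302.78,10.69). Open path.

; LightBurn 1.7.01
; GRBL device profile, absolute coords
G21
G90
G0 X218.57 Y126.28
M4 S233
G1 X196.07 Y134.30 F3819
G1 X204.09 Y156.80 F3819
G1 X226.59 Y148.78 F3819
G1 X218.57 Y126.28 F3819
M5
G0 X131.58 Y126.70
M4 S733
G1 X249.71 Y126.70 F1393
G1 X249.71 Y105.82 F1393
G1 X131.58 Y105.82 F1393
G1 X131.58 Y126.70 F1393
M5
G0 X53.08 Y139.49
M4 S733
G1 X336.89 Y17.49 F1393
G1 X222.53 Y145.32 F1393
G1 X281.58 Y37.58 F1393
G1 X302.78 Y10.69 F1393
M5
G0 X0.00 Y0.00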